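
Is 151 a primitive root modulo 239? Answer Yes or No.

Yes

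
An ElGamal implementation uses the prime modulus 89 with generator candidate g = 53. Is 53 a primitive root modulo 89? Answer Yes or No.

No

φ(89) = 89 − 1 = 88 = 2^3 · 11.
53 is a primitive root mod 89 iff 53^(φ(89)/q) ≢ 1 for every prime q | φ(89), i.e. q ∈ {2, 11}.
53^44 ≡ 1 (mod 89)  [q = 2: ≡ 1 ✗]
53^8 ≡ 64 (mod 89)  [q = 11: ≢ 1 ✓]
Since 53^44 ≡ 1, the order of 53 divides 44 < 88, so 53 is not a primitive root.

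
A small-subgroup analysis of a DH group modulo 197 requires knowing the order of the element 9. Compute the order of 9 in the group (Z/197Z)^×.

98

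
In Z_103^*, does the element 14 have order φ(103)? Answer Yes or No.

No

φ(103) = 103 − 1 = 102 = 2 · 3 · 17.
Test 14^(102/q) mod 103 for each prime factor q of 102:
14^51 ≡ 1 (mod 103)  [q = 2: ≡ 1 ✗]
14^34 ≡ 1 (mod 103)  [q = 3: ≡ 1 ✗]
14^6 ≡ 30 (mod 103)  [q = 17: ≢ 1 ✓]
14^51 ≡ 1 shows ord(14) | 51, strictly less than φ(103); not a primitive root.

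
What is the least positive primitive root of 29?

2

φ(29) = 29 − 1 = 28 = 2^2 · 7.
Test candidates g = 2, 3, … against the prime factors q ∈ {2, 7} of φ(29): g is a generator iff g^(28/q) ≢ 1 for every such q.
g = 2: 2^14 ≡ 28; 2^4 ≡ 16 — none is 1, so 2 is a primitive root.
The smallest primitive root modulo 29 is 2.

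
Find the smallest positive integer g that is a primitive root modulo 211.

2

φ(211) = 211 − 1 = 210 = 2 · 3 · 5 · 7.
g is a primitive root iff g^(210/q) ≢ 1 (mod 211) for each prime q ∈ {2, 3, 5, 7}.
g = 2: 2^105 ≡ 210; 2^70 ≡ 196; 2^42 ≡ 107; 2^30 ≡ 171 — none is 1, so 2 is a primitive root.
So 2 is the smallest generator of (Z/211Z)^×.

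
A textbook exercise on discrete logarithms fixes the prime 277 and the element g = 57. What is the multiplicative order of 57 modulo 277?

69

Since 57 ∈ (Z/277Z)^×, its order divides φ(277) = 277 − 1 = 276 = 2^2 · 3 · 23.
Divisors of 276: 1, 2, 3, 4, 6, 12, 23, 46, 69, 92, 138, 276.
Check 57^d mod 277 for each divisor in increasing order:
57^1 ≡ 57 (mod 277)
57^2 ≡ 202 (mod 277)
57^3 ≡ 157 (mod 277)
57^4 ≡ 85 (mod 277)
57^6 ≡ 273 (mod 277)
57^12 ≡ 16 (mod 277)
57^23 ≡ 160 (mod 277)
57^46 ≡ 116 (mod 277)
57^69 ≡ 1 (mod 277) ✓
So ord_277(57) = 69.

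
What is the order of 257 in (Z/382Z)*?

38

ord(257) | φ(382) = φ(2)·φ(191) = 1·190 = 190 = 2 · 5 · 19.
Divisors of 190: 1, 2, 5, 10, 19, 38, 95, 190.
Check 257^d mod 382 for each divisor in increasing order:
257^1 ≡ 257 (mod 382)
257^2 ≡ 345 (mod 382)
257^5 ≡ 11 (mod 382)
257^10 ≡ 121 (mod 382)
257^19 ≡ 381 (mod 382)
257^38 ≡ 1 (mod 382) ✓
The smallest such exponent is 38, so the order of 257 is 38.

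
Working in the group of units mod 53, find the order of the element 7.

26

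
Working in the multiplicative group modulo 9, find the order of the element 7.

3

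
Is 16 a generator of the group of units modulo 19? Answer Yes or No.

No

φ(19) = 19 − 1 = 18 = 2 · 3^2.
16 is a primitive root mod 19 iff 16^(φ(19)/q) ≢ 1 for every prime q | φ(19), i.e. q ∈ {2, 3}.
16^9 ≡ 1 (mod 19)  [q = 2: ≡ 1 ✗]
16^6 ≡ 7 (mod 19)  [q = 3: ≢ 1 ✓]
The check at q = 2 fails, so 16 generates a proper subgroup.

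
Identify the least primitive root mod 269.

2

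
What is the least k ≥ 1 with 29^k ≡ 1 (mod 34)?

16

The order of 29 must divide φ(34) = φ(2)·φ(17) = 1·16 = 16 = 2^4.
Divisors of 16: 1, 2, 4, 8, 16.
Check 29^d mod 34 for each divisor in increasing order:
29^1 ≡ 29 (mod 34)
29^2 ≡ 25 (mod 34)
29^4 ≡ 13 (mod 34)
29^8 ≡ 33 (mod 34)
29^16 ≡ 1 (mod 34) ✓
The smallest such exponent is 16, so the order of 29 is 16.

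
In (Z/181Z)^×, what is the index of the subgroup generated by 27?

The order of 27 must divide φ(181) = 181 − 1 = 180 = 2^2 · 3^2 · 5.
Divisors of 180: 1, 2, 3, 4, 5, 6, 9, 10, 12, 15, 18, 20, 30, 36, 45, 60, 90, 180.
Check 27^d mod 181 for each divisor in increasing order:
27^1 ≡ 27 (mod 181)
27^2 ≡ 5 (mod 181)
27^3 ≡ 135 (mod 181)
27^4 ≡ 25 (mod 181)
27^5 ≡ 132 (mod 181)
27^6 ≡ 125 (mod 181)
27^9 ≡ 42 (mod 181)
27^10 ≡ 48 (mod 181)
27^12 ≡ 59 (mod 181)
27^15 ≡ 1 (mod 181) ✓
The order of 27 is 15, so the subgroup it generates has 15 elements.
Index = |(Z/181Z)^×| / |⟨27⟩| = 180 / 15 = 12.

12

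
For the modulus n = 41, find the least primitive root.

6

φ(41) = 41 − 1 = 40 = 2^3 · 5.
Test candidates g = 2, 3, … against the prime factors q ∈ {2, 5} of φ(41): g is a generator iff g^(40/q) ≢ 1 for every such q.
g = 2: 2^20 ≡ 1 — hits 1, so not a primitive root.
g = 3: 3^20 ≡ 40; 3^8 ≡ 1 — hits 1, so not a primitive root.
g = 4: 4^20 ≡ 1 — hits 1, so not a primitive root.
g = 5: 5^20 ≡ 1 — hits 1, so not a primitive root.
g = 6: 6^20 ≡ 40; 6^8 ≡ 10 — none is 1, so 6 is a primitive root.
So 6 is the smallest generator of (Z/41Z)^×.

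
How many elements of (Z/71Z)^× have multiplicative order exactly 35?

24

φ(71) = 71 − 1 = 70 = 2 · 5 · 7.
(Z/71Z)^× is cyclic (|G| = 70); a cyclic group of order m has exactly φ(d) elements of each order d | m, and none otherwise.
35 = 5 · 7 divides 70, and φ(35) = 24.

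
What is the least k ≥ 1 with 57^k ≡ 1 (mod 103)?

6

ord(57) | φ(103) = 103 − 1 = 102 = 2 · 3 · 17.
Divisors of 102: 1, 2, 3, 6, 17, 34, 51, 102.
Evaluate successive powers at the divisors of 102:
57^1 ≡ 57 (mod 103)
57^2 ≡ 56 (mod 103)
57^3 ≡ 102 (mod 103)
57^6 ≡ 1 (mod 103) ✓
Therefore the multiplicative order of 57 modulo 103 is 6.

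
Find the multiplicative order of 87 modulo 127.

Since 87 ∈ (Z/127Z)^×, its order divides φ(127) = 127 − 1 = 126 = 2 · 3^2 · 7.
Divisors of 126: 1, 2, 3, 6, 7, 9, 14, 18, 21, 42, 63, 126.
Evaluate successive powers at the divisors of 126:
87^1 ≡ 87 (mod 127)
87^2 ≡ 76 (mod 127)
87^3 ≡ 8 (mod 127)
87^6 ≡ 64 (mod 127)
87^7 ≡ 107 (mod 127)
87^9 ≡ 4 (mod 127)
87^14 ≡ 19 (mod 127)
87^18 ≡ 16 (mod 127)
87^21 ≡ 1 (mod 127) ✓
So ord_127(87) = 21.

21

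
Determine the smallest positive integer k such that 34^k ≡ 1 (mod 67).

66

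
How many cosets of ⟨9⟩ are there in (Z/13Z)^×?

Since 9 ∈ (Z/13Z)^×, its order divides φ(13) = 13 − 1 = 12 = 2^2 · 3.
Divisors of 12: 1, 2, 3, 4, 6, 12.
Evaluate successive powers at the divisors of 12:
9^1 ≡ 9 (mod 13)
9^2 ≡ 3 (mod 13)
9^3 ≡ 1 (mod 13) ✓
The order of 9 is 3, so the subgroup it generates has 3 elements.
The index is φ(13) / ord(9) = 12 / 3 = 4.

4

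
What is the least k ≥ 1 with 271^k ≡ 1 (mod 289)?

34

By Lagrange's theorem, ord_289(271) divides φ(289) = φ(17^2) = 17·(17−1) = 272 = 2^4 · 17.
Divisors of 272: 1, 2, 4, 8, 16, 17, 34, 68, 136, 272.
Test each divisor d:
271^1 ≡ 271 (mod 289)
271^2 ≡ 35 (mod 289)
271^4 ≡ 69 (mod 289)
271^8 ≡ 137 (mod 289)
271^16 ≡ 273 (mod 289)
271^17 ≡ 288 (mod 289)
271^34 ≡ 1 (mod 289) ✓
The smallest such exponent is 34, so the order of 271 is 34.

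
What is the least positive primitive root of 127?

3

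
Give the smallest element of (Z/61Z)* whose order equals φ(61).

2

φ(61) = 61 − 1 = 60 = 2^2 · 3 · 5.
g is a primitive root iff g^(60/q) ≢ 1 (mod 61) for each prime q ∈ {2, 3, 5}.
g = 2: 2^30 ≡ 60; 2^20 ≡ 47; 2^12 ≡ 9 — none is 1, so 2 is a primitive root.
Hence the least primitive root of 61 is 2.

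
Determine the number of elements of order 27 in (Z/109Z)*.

18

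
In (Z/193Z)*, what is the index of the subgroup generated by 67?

ord(67) | φ(193) = 193 − 1 = 192 = 2^6 · 3.
Divisors of 192: 1, 2, 3, 4, 6, 8, 12, 16, 24, 32, 48, 64, 96, 192.
Evaluate successive powers at the divisors of 192:
67^1 ≡ 67 (mod 193)
67^2 ≡ 50 (mod 193)
67^3 ≡ 69 (mod 193)
67^4 ≡ 184 (mod 193)
67^6 ≡ 129 (mod 193)
67^8 ≡ 81 (mod 193)
67^12 ≡ 43 (mod 193)
67^16 ≡ 192 (mod 193)
67^24 ≡ 112 (mod 193)
67^32 ≡ 1 (mod 193) ✓
So ord_193(67) = 32, hence |⟨67⟩| = 32.
[(Z/193Z)^× : ⟨67⟩] = 192/32 = 6.

6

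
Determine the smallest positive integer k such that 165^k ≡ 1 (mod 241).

16

The order of 165 must divide φ(241) = 241 − 1 = 240 = 2^4 · 3 · 5.
Divisors of 240: 1, 2, 3, 4, 5, 6, 8, 10, 12, 15, 16, 20, 24, 30, 40, 48, 60, 80, 120, 240.
Check 165^d mod 241 for each divisor in increasing order:
165^1 ≡ 165 (mod 241)
165^2 ≡ 233 (mod 241)
165^3 ≡ 126 (mod 241)
165^4 ≡ 64 (mod 241)
165^5 ≡ 197 (mod 241)
165^6 ≡ 211 (mod 241)
165^8 ≡ 240 (mod 241)
165^10 ≡ 8 (mod 241)
165^12 ≡ 177 (mod 241)
165^15 ≡ 130 (mod 241)
165^16 ≡ 1 (mod 241) ✓
The smallest such exponent is 16, so the order of 165 is 16.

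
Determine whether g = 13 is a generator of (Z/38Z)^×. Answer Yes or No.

φ(38) = φ(2)·φ(19) = 1·18 = 18 = 2 · 3^2.
An element g generates (Z/38Z)^× iff g^(18/q) ≢ 1 (mod 38) for each prime q ∈ {2, 3}.
13^9 ≡ 37 (mod 38)  [q = 2: ≢ 1 ✓]
13^6 ≡ 11 (mod 38)  [q = 3: ≢ 1 ✓]
None equal 1, so ord_38(13) = 18: 13 is a primitive root.

Yes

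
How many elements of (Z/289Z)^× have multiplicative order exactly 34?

16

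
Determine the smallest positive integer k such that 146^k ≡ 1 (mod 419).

418

Since 146 ∈ (Z/419Z)^×, its order divides φ(419) = 419 − 1 = 418 = 2 · 11 · 19.
Divisors of 418: 1, 2, 11, 19, 22, 38, 209, 418.
Compute 146^d (mod 419) for the divisors d until we hit 1:
146^1 ≡ 146 (mod 419)
146^2 ≡ 366 (mod 419)
146^11 ≡ 171 (mod 419)
146^19 ≡ 71 (mod 419)
146^22 ≡ 330 (mod 419)
146^38 ≡ 13 (mod 419)
146^209 ≡ 418 (mod 419)
146^418 ≡ 1 (mod 419) ✓
Therefore the multiplicative order of 146 modulo 419 is 418.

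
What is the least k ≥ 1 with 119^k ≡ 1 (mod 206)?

51

Since 119 ∈ (Z/206Z)^×, its order divides φ(206) = φ(2)·φ(103) = 1·102 = 102 = 2 · 3 · 17.
Divisors of 102: 1, 2, 3, 6, 17, 34, 51, 102.
Compute 119^d (mod 206) for the divisors d until we hit 1:
119^1 ≡ 119
119^2 ≡ 153
119^3 ≡ 79
119^6 ≡ 61
119^17 ≡ 159
119^34 ≡ 149
119^51 ≡ 1
Therefore the multiplicative order of 119 modulo 206 is 51.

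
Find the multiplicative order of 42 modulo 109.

108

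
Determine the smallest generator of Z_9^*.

φ(9) = φ(3^2) = 3·(3−1) = 6 = 2 · 3.
g is a primitive root iff g^(6/q) ≢ 1 (mod 9) for each prime q ∈ {2, 3}.
g = 2: 2^3 ≡ 8; 2^2 ≡ 4 — none is 1, so 2 is a primitive root.
Hence the least primitive root of 9 is 2.

2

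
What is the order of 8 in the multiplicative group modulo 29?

28

By Lagrange's theorem, ord_29(8) divides φ(29) = 29 − 1 = 28 = 2^2 · 7.
Divisors of 28: 1, 2, 4, 7, 14, 28.
Evaluate successive powers at the divisors of 28:
8^1 ≡ 8 (mod 29)
8^2 ≡ 6 (mod 29)
8^4 ≡ 7 (mod 29)
8^7 ≡ 17 (mod 29)
8^14 ≡ 28 (mod 29)
8^28 ≡ 1 (mod 29) ✓
So ord_29(8) = 28.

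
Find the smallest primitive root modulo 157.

φ(157) = 157 − 1 = 156 = 2^2 · 3 · 13.
g is a primitive root iff g^(156/q) ≢ 1 (mod 157) for each prime q ∈ {2, 3, 13}.
g = 2: 2^78 ≡ 156; 2^52 ≡ 1 — hits 1, so not a primitive root.
g = 3: 3^78 ≡ 1 — hits 1, so not a primitive root.
g = 4: 4^78 ≡ 1 — hits 1, so not a primitive root.
g = 5: 5^78 ≡ 156; 5^52 ≡ 12; 5^12 ≡ 130 — none is 1, so 5 is a primitive root.
So 5 is the smallest generator of (Z/157Z)^×.

5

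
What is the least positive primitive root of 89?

3

φ(89) = 89 − 1 = 88 = 2^3 · 11.
Test candidates g = 2, 3, … against the prime factors q ∈ {2, 11} of φ(89): g is a generator iff g^(88/q) ≢ 1 for every such q.
g = 2: 2^44 ≡ 1 — hits 1, so not a primitive root.
g = 3: 3^44 ≡ 88; 3^8 ≡ 64 — none is 1, so 3 is a primitive root.
Hence the least primitive root of 89 is 3.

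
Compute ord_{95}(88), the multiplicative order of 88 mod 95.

12

Since 88 ∈ (Z/95Z)^×, its order divides φ(95) = φ(5·19) = (5−1)·(19−1) = 4·18 = 72 = 2^3 · 3^2.
Divisors of 72: 1, 2, 3, 4, 6, 8, 9, 12, 18, 24, 36, 72.
Compute 88^d (mod 95) for the divisors d until we hit 1:
88^1 ≡ 88
88^2 ≡ 49
88^3 ≡ 37
88^4 ≡ 26
88^6 ≡ 39
88^8 ≡ 11
88^9 ≡ 18
88^12 ≡ 1
So ord_95(88) = 12.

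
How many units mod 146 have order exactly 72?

24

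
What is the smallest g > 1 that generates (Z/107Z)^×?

φ(107) = 107 − 1 = 106 = 2 · 53.
g is a primitive root iff g^(106/q) ≢ 1 (mod 107) for each prime q ∈ {2, 53}.
g = 2: 2^53 ≡ 106; 2^2 ≡ 4 — none is 1, so 2 is a primitive root.
The smallest primitive root modulo 107 is 2.

2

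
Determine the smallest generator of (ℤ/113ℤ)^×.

3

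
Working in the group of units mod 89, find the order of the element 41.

Since 41 ∈ (Z/89Z)^×, its order divides φ(89) = 89 − 1 = 88 = 2^3 · 11.
Divisors of 88: 1, 2, 4, 8, 11, 22, 44, 88.
Test each divisor d:
41^1 ≡ 41
41^2 ≡ 79
41^4 ≡ 11
41^8 ≡ 32
41^11 ≡ 52
41^22 ≡ 34
41^44 ≡ 88
41^88 ≡ 1
The smallest such exponent is 88, so the order of 41 is 88.

88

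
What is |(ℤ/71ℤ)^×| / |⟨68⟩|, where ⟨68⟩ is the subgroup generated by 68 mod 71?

1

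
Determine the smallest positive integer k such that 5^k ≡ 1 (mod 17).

By Lagrange's theorem, ord_17(5) divides φ(17) = 17 − 1 = 16 = 2^4.
Divisors of 16: 1, 2, 4, 8, 16.
Evaluate successive powers at the divisors of 16:
5^1 ≡ 5 (mod 17)
5^2 ≡ 8 (mod 17)
5^4 ≡ 13 (mod 17)
5^8 ≡ 16 (mod 17)
5^16 ≡ 1 (mod 17) ✓
The smallest such exponent is 16, so the order of 5 is 16.

16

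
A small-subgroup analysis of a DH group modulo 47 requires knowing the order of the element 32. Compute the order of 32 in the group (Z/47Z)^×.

23

ord(32) | φ(47) = 47 − 1 = 46 = 2 · 23.
Divisors of 46: 1, 2, 23, 46.
Check 32^d mod 47 for each divisor in increasing order:
32^1 ≡ 32
32^2 ≡ 37
32^23 ≡ 1
Therefore the multiplicative order of 32 modulo 47 is 23.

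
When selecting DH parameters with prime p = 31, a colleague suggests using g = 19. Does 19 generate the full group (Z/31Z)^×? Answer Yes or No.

No

φ(31) = 31 − 1 = 30 = 2 · 3 · 5.
Test 19^(30/q) mod 31 for each prime factor q of 30:
19^15 ≡ 1 (mod 31)  [q = 2: ≡ 1 ✗]
19^10 ≡ 25 (mod 31)  [q = 3: ≢ 1 ✓]
19^6 ≡ 2 (mod 31)  [q = 5: ≢ 1 ✓]
19^15 ≡ 1 shows ord(19) | 15, strictly less than φ(31); not a primitive root.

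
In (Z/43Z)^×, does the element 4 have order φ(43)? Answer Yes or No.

No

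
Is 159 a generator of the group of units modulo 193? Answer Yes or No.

Yes

φ(193) = 193 − 1 = 192 = 2^6 · 3.
159 is a primitive root mod 193 iff 159^(φ(193)/q) ≢ 1 for every prime q | φ(193), i.e. q ∈ {2, 3}.
159^96 ≡ 192 (mod 193)  [q = 2: ≢ 1 ✓]
159^64 ≡ 108 (mod 193)  [q = 3: ≢ 1 ✓]
Every test exponent gives a nontrivial residue, hence 159 generates the full group.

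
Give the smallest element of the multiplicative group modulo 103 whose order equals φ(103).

5

φ(103) = 103 − 1 = 102 = 2 · 3 · 17.
Test candidates g = 2, 3, … against the prime factors q ∈ {2, 3, 17} of φ(103): g is a generator iff g^(102/q) ≢ 1 for every such q.
g = 2: 2^51 ≡ 1 — hits 1, so not a primitive root.
g = 3: 3^51 ≡ 102; 3^34 ≡ 1 — hits 1, so not a primitive root.
g = 4: 4^51 ≡ 1 — hits 1, so not a primitive root.
g = 5: 5^51 ≡ 102; 5^34 ≡ 56; 5^6 ≡ 72 — none is 1, so 5 is a primitive root.
So 5 is the smallest generator of (Z/103Z)^×.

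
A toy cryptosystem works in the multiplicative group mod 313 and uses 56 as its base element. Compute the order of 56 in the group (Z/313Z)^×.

Since 56 ∈ (Z/313Z)^×, its order divides φ(313) = 313 − 1 = 312 = 2^3 · 3 · 13.
Divisors of 312: 1, 2, 3, 4, 6, 8, 12, 13, 24, 26, 39, 52, 78, 104, 156, 312.
Test each divisor d:
56^1 ≡ 56 (mod 313)
56^2 ≡ 6 (mod 313)
56^3 ≡ 23 (mod 313)
56^4 ≡ 36 (mod 313)
56^6 ≡ 216 (mod 313)
56^8 ≡ 44 (mod 313)
56^12 ≡ 19 (mod 313)
56^13 ≡ 125 (mod 313)
56^24 ≡ 48 (mod 313)
56^26 ≡ 288 (mod 313)
56^39 ≡ 5 (mod 313)
56^52 ≡ 312 (mod 313)
56^78 ≡ 25 (mod 313)
56^104 ≡ 1 (mod 313) ✓
The smallest such exponent is 104, so the order of 56 is 104.

104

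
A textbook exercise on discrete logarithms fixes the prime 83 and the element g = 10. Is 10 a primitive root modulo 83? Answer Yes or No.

No

φ(83) = 83 − 1 = 82 = 2 · 41.
An element g generates (Z/83Z)^× iff g^(82/q) ≢ 1 (mod 83) for each prime q ∈ {2, 41}.
10^41 ≡ 1 (mod 83)  [q = 2: ≡ 1 ✗]
10^2 ≡ 17 (mod 83)  [q = 41: ≢ 1 ✓]
Since 10^41 ≡ 1, the order of 10 divides 41 < 82, so 10 is not a primitive root.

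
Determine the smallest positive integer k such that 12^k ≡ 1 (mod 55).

4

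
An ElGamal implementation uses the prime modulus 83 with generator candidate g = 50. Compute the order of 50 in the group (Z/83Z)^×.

82

By Lagrange's theorem, ord_83(50) divides φ(83) = 83 − 1 = 82 = 2 · 41.
Divisors of 82: 1, 2, 41, 82.
Evaluate successive powers at the divisors of 82:
50^1 ≡ 50
50^2 ≡ 10
50^41 ≡ 82
50^82 ≡ 1
Hence ord(50) = 82.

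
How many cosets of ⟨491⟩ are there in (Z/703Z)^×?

72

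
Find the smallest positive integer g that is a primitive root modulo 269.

2

φ(269) = 269 − 1 = 268 = 2^2 · 67.
Test candidates g = 2, 3, … against the prime factors q ∈ {2, 67} of φ(269): g is a generator iff g^(268/q) ≢ 1 for every such q.
g = 2: 2^134 ≡ 268; 2^4 ≡ 16 — none is 1, so 2 is a primitive root.
The smallest primitive root modulo 269 is 2.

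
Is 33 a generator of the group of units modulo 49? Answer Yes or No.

φ(49) = φ(7^2) = 7·(7−1) = 42 = 2 · 3 · 7.
An element g generates (Z/49Z)^× iff g^(42/q) ≢ 1 (mod 49) for each prime q ∈ {2, 3, 7}.
33^21 ≡ 48 (mod 49)  [q = 2: ≢ 1 ✓]
33^14 ≡ 18 (mod 49)  [q = 3: ≢ 1 ✓]
33^6 ≡ 8 (mod 49)  [q = 7: ≢ 1 ✓]
All checks pass, so 33 has order 42 and is a primitive root modulo 49.

Yes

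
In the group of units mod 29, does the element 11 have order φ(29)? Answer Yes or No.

φ(29) = 29 − 1 = 28 = 2^2 · 7.
It suffices to check that the order of 11 is not a proper divisor of 28: compute 11^(28/q) for q ∈ {2, 7}.
11^14 ≡ 28 (mod 29)  [q = 2: ≢ 1 ✓]
11^4 ≡ 25 (mod 29)  [q = 7: ≢ 1 ✓]
All checks pass, so 11 has order 28 and is a primitive root modulo 29.

Yes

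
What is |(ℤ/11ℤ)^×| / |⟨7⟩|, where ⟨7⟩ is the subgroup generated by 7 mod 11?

1

By Lagrange's theorem, ord_11(7) divides φ(11) = 11 − 1 = 10 = 2 · 5.
Divisors of 10: 1, 2, 5, 10.
Evaluate successive powers at the divisors of 10:
7^1 ≡ 7
7^2 ≡ 5
7^5 ≡ 10
7^10 ≡ 1
So ord_11(7) = 10, hence |⟨7⟩| = 10.
The index is φ(11) / ord(7) = 10 / 10 = 1.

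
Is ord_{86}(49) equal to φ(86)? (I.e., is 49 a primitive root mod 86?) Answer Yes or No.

No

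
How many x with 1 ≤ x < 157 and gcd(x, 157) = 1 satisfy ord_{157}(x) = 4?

2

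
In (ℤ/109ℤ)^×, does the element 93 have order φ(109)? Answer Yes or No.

No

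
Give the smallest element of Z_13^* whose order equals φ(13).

2

φ(13) = 13 − 1 = 12 = 2^2 · 3.
g is a primitive root iff g^(12/q) ≢ 1 (mod 13) for each prime q ∈ {2, 3}.
g = 2: 2^6 ≡ 12; 2^4 ≡ 3 — none is 1, so 2 is a primitive root.
The smallest primitive root modulo 13 is 2.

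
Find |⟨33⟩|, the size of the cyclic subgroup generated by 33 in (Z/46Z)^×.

Since 33 ∈ (Z/46Z)^×, its order divides φ(46) = φ(2)·φ(23) = 1·22 = 22 = 2 · 11.
Divisors of 22: 1, 2, 11, 22.
Compute 33^d (mod 46) for the divisors d until we hit 1:
33^1 ≡ 33 (mod 46)
33^2 ≡ 31 (mod 46)
33^11 ≡ 45 (mod 46)
33^22 ≡ 1 (mod 46) ✓
Therefore the multiplicative order of 33 modulo 46 is 22.

22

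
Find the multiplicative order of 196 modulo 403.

15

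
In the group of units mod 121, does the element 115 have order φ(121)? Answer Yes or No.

φ(121) = φ(11^2) = 11·(11−1) = 110 = 2 · 5 · 11.
An element g generates (Z/121Z)^× iff g^(110/q) ≢ 1 (mod 121) for each prime q ∈ {2, 5, 11}.
115^55 ≡ 1 (mod 121)  [q = 2: ≡ 1 ✗]
115^22 ≡ 3 (mod 121)  [q = 5: ≢ 1 ✓]
115^10 ≡ 56 (mod 121)  [q = 11: ≢ 1 ✓]
Since 115^55 ≡ 1, the order of 115 divides 55 < 110, so 115 is not a primitive root.

No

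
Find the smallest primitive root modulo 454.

5

φ(454) = φ(2)·φ(227) = 1·226 = 226 = 2 · 113.
g is a primitive root iff g^(226/q) ≢ 1 (mod 454) for each prime q ∈ {2, 113}.
g = 2: gcd(2, 454) = 2 > 1, not a unit — skip.
g = 3: 3^113 ≡ 1 — hits 1, so not a primitive root.
g = 4: gcd(4, 454) = 2 > 1, not a unit — skip.
g = 5: 5^113 ≡ 453; 5^2 ≡ 25 — none is 1, so 5 is a primitive root.
The smallest primitive root modulo 454 is 5.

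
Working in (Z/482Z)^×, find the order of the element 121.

24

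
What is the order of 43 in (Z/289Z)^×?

136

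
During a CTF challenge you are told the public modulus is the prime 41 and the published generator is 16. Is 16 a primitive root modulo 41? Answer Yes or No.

No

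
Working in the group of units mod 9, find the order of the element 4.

3

The order of 4 must divide φ(9) = φ(3^2) = 3·(3−1) = 6 = 2 · 3.
Divisors of 6: 1, 2, 3, 6.
Evaluate successive powers at the divisors of 6:
4^1 ≡ 4 (mod 9)
4^2 ≡ 7 (mod 9)
4^3 ≡ 1 (mod 9) ✓
The smallest such exponent is 3, so the order of 4 is 3.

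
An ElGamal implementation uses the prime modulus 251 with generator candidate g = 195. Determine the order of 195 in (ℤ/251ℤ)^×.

125

The order of 195 must divide φ(251) = 251 − 1 = 250 = 2 · 5^3.
Divisors of 250: 1, 2, 5, 10, 25, 50, 125, 250.
Check 195^d mod 251 for each divisor in increasing order:
195^1 ≡ 195
195^2 ≡ 124
195^5 ≡ 125
195^10 ≡ 63
195^25 ≡ 149
195^50 ≡ 113
195^125 ≡ 1
The smallest such exponent is 125, so the order of 195 is 125.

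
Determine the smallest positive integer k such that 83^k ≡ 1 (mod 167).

By Lagrange's theorem, ord_167(83) divides φ(167) = 167 − 1 = 166 = 2 · 83.
Divisors of 166: 1, 2, 83, 166.
Compute 83^d (mod 167) for the divisors d until we hit 1:
83^1 ≡ 83
83^2 ≡ 42
83^83 ≡ 166
83^166 ≡ 1
So ord_167(83) = 166.

166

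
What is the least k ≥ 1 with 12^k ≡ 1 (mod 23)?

11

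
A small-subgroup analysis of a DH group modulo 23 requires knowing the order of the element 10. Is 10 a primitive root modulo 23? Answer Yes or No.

φ(23) = 23 − 1 = 22 = 2 · 11.
It suffices to check that the order of 10 is not a proper divisor of 22: compute 10^(22/q) for q ∈ {2, 11}.
10^11 ≡ 22 (mod 23)  [q = 2: ≢ 1 ✓]
10^2 ≡ 8 (mod 23)  [q = 11: ≢ 1 ✓]
Every test exponent gives a nontrivial residue, hence 10 generates the full group.

Yes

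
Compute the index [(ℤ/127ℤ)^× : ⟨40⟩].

3

By Lagrange's theorem, ord_127(40) divides φ(127) = 127 − 1 = 126 = 2 · 3^2 · 7.
Divisors of 126: 1, 2, 3, 6, 7, 9, 14, 18, 21, 42, 63, 126.
Test each divisor d:
40^1 ≡ 40 (mod 127)
40^2 ≡ 76 (mod 127)
40^3 ≡ 119 (mod 127)
40^6 ≡ 64 (mod 127)
40^7 ≡ 20 (mod 127)
40^9 ≡ 123 (mod 127)
40^14 ≡ 19 (mod 127)
40^18 ≡ 16 (mod 127)
40^21 ≡ 126 (mod 127)
40^42 ≡ 1 (mod 127) ✓
The order of 40 is 42, so the subgroup it generates has 42 elements.
Index = |(Z/127Z)^×| / |⟨40⟩| = 126 / 42 = 3.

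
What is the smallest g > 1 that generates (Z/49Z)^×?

3

φ(49) = φ(7^2) = 7·(7−1) = 42 = 2 · 3 · 7.
Test candidates g = 2, 3, … against the prime factors q ∈ {2, 3, 7} of φ(49): g is a generator iff g^(42/q) ≢ 1 for every such q.
g = 2: 2^21 ≡ 1 — hits 1, so not a primitive root.
g = 3: 3^21 ≡ 48; 3^14 ≡ 30; 3^6 ≡ 43 — none is 1, so 3 is a primitive root.
So 3 is the smallest generator of (Z/49Z)^×.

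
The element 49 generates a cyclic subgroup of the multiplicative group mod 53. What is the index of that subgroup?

4

ord(49) | φ(53) = 53 − 1 = 52 = 2^2 · 13.
Divisors of 52: 1, 2, 4, 13, 26, 52.
Compute 49^d (mod 53) for the divisors d until we hit 1:
49^1 ≡ 49
49^2 ≡ 16
49^4 ≡ 44
49^13 ≡ 1
Thus |⟨49⟩| = ord(49) = 13.
Index = |(Z/53Z)^×| / |⟨49⟩| = 52 / 13 = 4.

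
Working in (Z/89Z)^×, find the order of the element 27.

88

Since 27 ∈ (Z/89Z)^×, its order divides φ(89) = 89 − 1 = 88 = 2^3 · 11.
Divisors of 88: 1, 2, 4, 8, 11, 22, 44, 88.
Compute 27^d (mod 89) for the divisors d until we hit 1:
27^1 ≡ 27 (mod 89)
27^2 ≡ 17 (mod 89)
27^4 ≡ 22 (mod 89)
27^8 ≡ 39 (mod 89)
27^11 ≡ 12 (mod 89)
27^22 ≡ 55 (mod 89)
27^44 ≡ 88 (mod 89)
27^88 ≡ 1 (mod 89) ✓
Therefore the multiplicative order of 27 modulo 89 is 88.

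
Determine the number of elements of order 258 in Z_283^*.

0

φ(283) = 283 − 1 = 282 = 2 · 3 · 47.
In a cyclic group of order 282, there are φ(d) elements of order d for each divisor d of 282, and zero for non-divisors.
Since 258 ∤ 282, the count is 0.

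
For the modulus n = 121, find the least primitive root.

φ(121) = φ(11^2) = 11·(11−1) = 110 = 2 · 5 · 11.
g is a primitive root iff g^(110/q) ≢ 1 (mod 121) for each prime q ∈ {2, 5, 11}.
g = 2: 2^55 ≡ 120; 2^22 ≡ 81; 2^10 ≡ 56 — none is 1, so 2 is a primitive root.
The smallest primitive root modulo 121 is 2.

2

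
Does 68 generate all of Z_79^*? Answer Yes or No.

φ(79) = 79 − 1 = 78 = 2 · 3 · 13.
68 is a primitive root mod 79 iff 68^(φ(79)/q) ≢ 1 for every prime q | φ(79), i.e. q ∈ {2, 3, 13}.
68^39 ≡ 78 (mod 79)  [q = 2: ≢ 1 ✓]
68^26 ≡ 55 (mod 79)  [q = 3: ≢ 1 ✓]
68^6 ≡ 65 (mod 79)  [q = 13: ≢ 1 ✓]
All checks pass, so 68 has order 78 and is a primitive root modulo 79.

Yes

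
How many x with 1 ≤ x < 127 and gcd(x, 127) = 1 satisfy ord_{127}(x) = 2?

φ(127) = 127 − 1 = 126 = 2 · 3^2 · 7.
(Z/127Z)^× is cyclic (|G| = 126); a cyclic group of order m has exactly φ(d) elements of each order d | m, and none otherwise.
2 | 126, and φ(2) = 2 − 1 = 1.

1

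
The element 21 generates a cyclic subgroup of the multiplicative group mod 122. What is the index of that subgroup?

5

The order of 21 must divide φ(122) = φ(2)·φ(61) = 1·60 = 60 = 2^2 · 3 · 5.
Divisors of 60: 1, 2, 3, 4, 5, 6, 10, 12, 15, 20, 30, 60.
Check 21^d mod 122 for each divisor in increasing order:
21^1 ≡ 21
21^2 ≡ 75
21^3 ≡ 111
21^4 ≡ 13
21^5 ≡ 29
21^6 ≡ 121
21^10 ≡ 109
21^12 ≡ 1
So ord_122(21) = 12, hence |⟨21⟩| = 12.
The index is φ(122) / ord(21) = 60 / 12 = 5.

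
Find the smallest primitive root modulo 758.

3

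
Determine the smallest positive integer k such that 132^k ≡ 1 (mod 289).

68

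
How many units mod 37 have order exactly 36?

12

φ(37) = 37 − 1 = 36 = 2^2 · 3^2.
In a cyclic group of order 36, there are φ(d) elements of order d for each divisor d of 36, and zero for non-divisors.
36 = 2^2 · 3^2 divides 36, and φ(36) = 12.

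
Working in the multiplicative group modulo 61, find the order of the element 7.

60

Since 7 ∈ (Z/61Z)^×, its order divides φ(61) = 61 − 1 = 60 = 2^2 · 3 · 5.
Divisors of 60: 1, 2, 3, 4, 5, 6, 10, 12, 15, 20, 30, 60.
Check 7^d mod 61 for each divisor in increasing order:
7^1 ≡ 7
7^2 ≡ 49
7^3 ≡ 38
7^4 ≡ 22
7^5 ≡ 32
7^6 ≡ 41
7^10 ≡ 48
7^12 ≡ 34
7^15 ≡ 11
7^20 ≡ 47
7^30 ≡ 60
7^60 ≡ 1
The smallest such exponent is 60, so the order of 7 is 60.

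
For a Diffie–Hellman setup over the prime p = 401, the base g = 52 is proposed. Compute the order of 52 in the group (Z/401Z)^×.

400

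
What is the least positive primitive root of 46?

5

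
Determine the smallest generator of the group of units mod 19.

2

φ(19) = 19 − 1 = 18 = 2 · 3^2.
Test candidates g = 2, 3, … against the prime factors q ∈ {2, 3} of φ(19): g is a generator iff g^(18/q) ≢ 1 for every such q.
g = 2: 2^9 ≡ 18; 2^6 ≡ 7 — none is 1, so 2 is a primitive root.
The smallest primitive root modulo 19 is 2.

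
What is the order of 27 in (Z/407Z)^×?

By Lagrange's theorem, ord_407(27) divides φ(407) = φ(11·37) = (11−1)·(37−1) = 10·36 = 360 = 2^3 · 3^2 · 5.
Divisors of 360: 1, 2, 3, 4, 5, 6, 8, 9, 10, 12, 15, 18, 20, 24, 30, 36, 40, 45, 60, 72, 90, 120, 180, 360.
Compute 27^d (mod 407) for the divisors d until we hit 1:
27^1 ≡ 27
27^2 ≡ 322
27^3 ≡ 147
27^4 ≡ 306
27^5 ≡ 122
27^6 ≡ 38
27^8 ≡ 26
27^9 ≡ 295
27^10 ≡ 232
27^12 ≡ 223
27^15 ≡ 221
27^18 ≡ 334
27^20 ≡ 100
27^24 ≡ 75
27^30 ≡ 1
Therefore the multiplicative order of 27 modulo 407 is 30.

30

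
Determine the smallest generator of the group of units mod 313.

φ(313) = 313 − 1 = 312 = 2^3 · 3 · 13.
Test candidates g = 2, 3, … against the prime factors q ∈ {2, 3, 13} of φ(313): g is a generator iff g^(312/q) ≢ 1 for every such q.
g = 2: 2^156 ≡ 1 — hits 1, so not a primitive root.
g = 3: 3^156 ≡ 1 — hits 1, so not a primitive root.
g = 4: 4^156 ≡ 1 — hits 1, so not a primitive root.
g = 5: 5^156 ≡ 312; 5^104 ≡ 1 — hits 1, so not a primitive root.
g = 6: 6^156 ≡ 1 — hits 1, so not a primitive root.
g = 7: 7^156 ≡ 312; 7^104 ≡ 1 — hits 1, so not a primitive root.
g = 8: 8^156 ≡ 1 — hits 1, so not a primitive root.
g = 9: 9^156 ≡ 1 — hits 1, so not a primitive root.
g = 10: 10^156 ≡ 312; 10^104 ≡ 214; 10^24 ≡ 103 — none is 1, so 10 is a primitive root.
The smallest primitive root modulo 313 is 10.

10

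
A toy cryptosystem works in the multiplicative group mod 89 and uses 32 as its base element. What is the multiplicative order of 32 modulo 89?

11

ord(32) | φ(89) = 89 − 1 = 88 = 2^3 · 11.
Divisors of 88: 1, 2, 4, 8, 11, 22, 44, 88.
Test each divisor d:
32^1 ≡ 32 (mod 89)
32^2 ≡ 45 (mod 89)
32^4 ≡ 67 (mod 89)
32^8 ≡ 39 (mod 89)
32^11 ≡ 1 (mod 89) ✓
So ord_89(32) = 11.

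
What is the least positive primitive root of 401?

3

φ(401) = 401 − 1 = 400 = 2^4 · 5^2.
Test candidates g = 2, 3, … against the prime factors q ∈ {2, 5} of φ(401): g is a generator iff g^(400/q) ≢ 1 for every such q.
g = 2: 2^200 ≡ 1 — hits 1, so not a primitive root.
g = 3: 3^200 ≡ 400; 3^80 ≡ 72 — none is 1, so 3 is a primitive root.
The smallest primitive root modulo 401 is 3.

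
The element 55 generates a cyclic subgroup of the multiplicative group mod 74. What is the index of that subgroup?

1

Since 55 ∈ (Z/74Z)^×, its order divides φ(74) = φ(2)·φ(37) = 1·36 = 36 = 2^2 · 3^2.
Divisors of 36: 1, 2, 3, 4, 6, 9, 12, 18, 36.
Test each divisor d:
55^1 ≡ 55 (mod 74)
55^2 ≡ 65 (mod 74)
55^3 ≡ 23 (mod 74)
55^4 ≡ 7 (mod 74)
55^6 ≡ 11 (mod 74)
55^9 ≡ 31 (mod 74)
55^12 ≡ 47 (mod 74)
55^18 ≡ 73 (mod 74)
55^36 ≡ 1 (mod 74) ✓
So ord_74(55) = 36, hence |⟨55⟩| = 36.
[(Z/74Z)^× : ⟨55⟩] = 36/36 = 1.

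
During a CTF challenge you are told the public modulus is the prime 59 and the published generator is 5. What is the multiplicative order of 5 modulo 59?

29

Since 5 ∈ (Z/59Z)^×, its order divides φ(59) = 59 − 1 = 58 = 2 · 29.
Divisors of 58: 1, 2, 29, 58.
Test each divisor d:
5^1 ≡ 5
5^2 ≡ 25
5^29 ≡ 1
Therefore the multiplicative order of 5 modulo 59 is 29.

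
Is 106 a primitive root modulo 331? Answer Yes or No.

φ(331) = 331 − 1 = 330 = 2 · 3 · 5 · 11.
It suffices to check that the order of 106 is not a proper divisor of 330: compute 106^(330/q) for q ∈ {2, 3, 5, 11}.
106^165 ≡ 330 (mod 331)  [q = 2: ≢ 1 ✓]
106^110 ≡ 1 (mod 331)  [q = 3: ≡ 1 ✗]
106^66 ≡ 150 (mod 331)  [q = 5: ≢ 1 ✓]
106^30 ≡ 270 (mod 331)  [q = 11: ≢ 1 ✓]
106^110 ≡ 1 shows ord(106) | 110, strictly less than φ(331); not a primitive root.

No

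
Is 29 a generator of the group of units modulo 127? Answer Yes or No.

φ(127) = 127 − 1 = 126 = 2 · 3^2 · 7.
Test 29^(126/q) mod 127 for each prime factor q of 126:
29^63 ≡ 126 (mod 127)  [q = 2: ≢ 1 ✓]
29^42 ≡ 19 (mod 127)  [q = 3: ≢ 1 ✓]
29^18 ≡ 4 (mod 127)  [q = 7: ≢ 1 ✓]
Every test exponent gives a nontrivial residue, hence 29 generates the full group.

Yes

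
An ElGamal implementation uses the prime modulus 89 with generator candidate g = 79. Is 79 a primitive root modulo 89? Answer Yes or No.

No

φ(89) = 89 − 1 = 88 = 2^3 · 11.
79 is a primitive root mod 89 iff 79^(φ(89)/q) ≢ 1 for every prime q | φ(89), i.e. q ∈ {2, 11}.
79^44 ≡ 1 (mod 89)  [q = 2: ≡ 1 ✗]
79^8 ≡ 45 (mod 89)  [q = 11: ≢ 1 ✓]
79^44 ≡ 1 shows ord(79) | 44, strictly less than φ(89); not a primitive root.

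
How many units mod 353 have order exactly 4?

2

φ(353) = 353 − 1 = 352 = 2^5 · 11.
In a cyclic group of order 352, there are φ(d) elements of order d for each divisor d of 352, and zero for non-divisors.
4 = 2^2 divides 352, and φ(4) = 2.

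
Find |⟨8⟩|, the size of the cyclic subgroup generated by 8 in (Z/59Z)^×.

ord(8) | φ(59) = 59 − 1 = 58 = 2 · 29.
Divisors of 58: 1, 2, 29, 58.
Compute 8^d (mod 59) for the divisors d until we hit 1:
8^1 ≡ 8 (mod 59)
8^2 ≡ 5 (mod 59)
8^29 ≡ 58 (mod 59)
8^58 ≡ 1 (mod 59) ✓
So ord_59(8) = 58.

58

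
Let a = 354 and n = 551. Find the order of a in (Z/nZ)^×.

The order of 354 must divide φ(551) = φ(19·29) = (19−1)·(29−1) = 18·28 = 504 = 2^3 · 3^2 · 7.
Divisors of 504: 1, 2, 3, 4, 6, 7, 8, 9, 12, 14, 18, 21, 24, 28, 36, 42, 56, 63, 72, 84, 126, 168, 252, 504.
Compute 354^d (mod 551) for the divisors d until we hit 1:
354^1 ≡ 354
354^2 ≡ 239
354^3 ≡ 303
354^4 ≡ 368
354^6 ≡ 343
354^7 ≡ 202
354^8 ≡ 429
354^9 ≡ 341
354^12 ≡ 286
354^14 ≡ 30
354^18 ≡ 20
354^21 ≡ 550
354^24 ≡ 248
354^28 ≡ 349
354^36 ≡ 400
354^42 ≡ 1
Therefore the multiplicative order of 354 modulo 551 is 42.

42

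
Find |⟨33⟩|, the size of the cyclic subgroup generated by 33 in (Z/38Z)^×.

The order of 33 must divide φ(38) = φ(2)·φ(19) = 1·18 = 18 = 2 · 3^2.
Divisors of 18: 1, 2, 3, 6, 9, 18.
Compute 33^d (mod 38) for the divisors d until we hit 1:
33^1 ≡ 33
33^2 ≡ 25
33^3 ≡ 27
33^6 ≡ 7
33^9 ≡ 37
33^18 ≡ 1
Therefore the multiplicative order of 33 modulo 38 is 18.

18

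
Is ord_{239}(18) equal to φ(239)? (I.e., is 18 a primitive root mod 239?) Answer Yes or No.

φ(239) = 239 − 1 = 238 = 2 · 7 · 17.
18 is a primitive root mod 239 iff 18^(φ(239)/q) ≢ 1 for every prime q | φ(239), i.e. q ∈ {2, 7, 17}.
18^119 ≡ 1 (mod 239)  [q = 2: ≡ 1 ✗]
18^34 ≡ 44 (mod 239)  [q = 7: ≢ 1 ✓]
18^14 ≡ 6 (mod 239)  [q = 17: ≢ 1 ✓]
18^119 ≡ 1 shows ord(18) | 119, strictly less than φ(239); not a primitive root.

No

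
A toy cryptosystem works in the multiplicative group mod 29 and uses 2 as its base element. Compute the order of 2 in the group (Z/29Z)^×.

28

The order of 2 must divide φ(29) = 29 − 1 = 28 = 2^2 · 7.
Divisors of 28: 1, 2, 4, 7, 14, 28.
Check 2^d mod 29 for each divisor in increasing order:
2^1 ≡ 2 (mod 29)
2^2 ≡ 4 (mod 29)
2^4 ≡ 16 (mod 29)
2^7 ≡ 12 (mod 29)
2^14 ≡ 28 (mod 29)
2^28 ≡ 1 (mod 29) ✓
So ord_29(2) = 28.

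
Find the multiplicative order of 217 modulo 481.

By Lagrange's theorem, ord_481(217) divides φ(481) = φ(13·37) = (13−1)·(37−1) = 12·36 = 432 = 2^4 · 3^3.
Divisors of 432: 1, 2, 3, 4, 6, 8, 9, 12, 16, 18, 24, 27, 36, 48, 54, 72, 108, 144, 216, 432.
Compute 217^d (mod 481) for the divisors d until we hit 1:
217^1 ≡ 217
217^2 ≡ 432
217^3 ≡ 430
217^4 ≡ 477
217^6 ≡ 196
217^8 ≡ 16
217^9 ≡ 105
217^12 ≡ 417
217^16 ≡ 256
217^18 ≡ 443
217^24 ≡ 248
217^27 ≡ 339
217^36 ≡ 1
So ord_481(217) = 36.

36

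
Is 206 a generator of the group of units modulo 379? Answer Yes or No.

Yes

φ(379) = 379 − 1 = 378 = 2 · 3^3 · 7.
Test 206^(378/q) mod 379 for each prime factor q of 378:
206^189 ≡ 378 (mod 379)  [q = 2: ≢ 1 ✓]
206^126 ≡ 51 (mod 379)  [q = 3: ≢ 1 ✓]
206^54 ≡ 138 (mod 379)  [q = 7: ≢ 1 ✓]
All checks pass, so 206 has order 378 and is a primitive root modulo 379.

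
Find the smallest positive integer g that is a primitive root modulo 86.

3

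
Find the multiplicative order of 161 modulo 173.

172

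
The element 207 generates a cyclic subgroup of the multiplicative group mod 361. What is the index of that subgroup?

The order of 207 must divide φ(361) = φ(19^2) = 19·(19−1) = 342 = 2 · 3^2 · 19.
Divisors of 342: 1, 2, 3, 6, 9, 18, 19, 38, 57, 114, 171, 342.
Test each divisor d:
207^1 ≡ 207 (mod 361)
207^2 ≡ 251 (mod 361)
207^3 ≡ 334 (mod 361)
207^6 ≡ 7 (mod 361)
207^9 ≡ 172 (mod 361)
207^18 ≡ 343 (mod 361)
207^19 ≡ 245 (mod 361)
207^38 ≡ 99 (mod 361)
207^57 ≡ 68 (mod 361)
207^114 ≡ 292 (mod 361)
207^171 ≡ 1 (mod 361) ✓
Thus |⟨207⟩| = ord(207) = 171.
The index is φ(361) / ord(207) = 342 / 171 = 2.

2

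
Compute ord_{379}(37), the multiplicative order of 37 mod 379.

63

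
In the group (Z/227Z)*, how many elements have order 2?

1

φ(227) = 227 − 1 = 226 = 2 · 113.
In a cyclic group of order 226, there are φ(d) elements of order d for each divisor d of 226, and zero for non-divisors.
2 | 226, and φ(2) = 2 − 1 = 1.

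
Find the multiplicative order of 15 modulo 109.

27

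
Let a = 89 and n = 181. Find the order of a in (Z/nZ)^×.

36

By Lagrange's theorem, ord_181(89) divides φ(181) = 181 − 1 = 180 = 2^2 · 3^2 · 5.
Divisors of 180: 1, 2, 3, 4, 5, 6, 9, 10, 12, 15, 18, 20, 30, 36, 45, 60, 90, 180.
Evaluate successive powers at the divisors of 180:
89^1 ≡ 89 (mod 181)
89^2 ≡ 138 (mod 181)
89^3 ≡ 155 (mod 181)
89^4 ≡ 39 (mod 181)
89^5 ≡ 32 (mod 181)
89^6 ≡ 133 (mod 181)
89^9 ≡ 162 (mod 181)
89^10 ≡ 119 (mod 181)
89^12 ≡ 132 (mod 181)
89^15 ≡ 7 (mod 181)
89^18 ≡ 180 (mod 181)
89^20 ≡ 43 (mod 181)
89^30 ≡ 49 (mod 181)
89^36 ≡ 1 (mod 181) ✓
Hence ord(89) = 36.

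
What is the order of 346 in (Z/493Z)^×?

112

ord(346) | φ(493) = φ(17·29) = (17−1)·(29−1) = 16·28 = 448 = 2^6 · 7.
Divisors of 448: 1, 2, 4, 7, 8, 14, 16, 28, 32, 56, 64, 112, 224, 448.
Compute 346^d (mod 493) for the divisors d until we hit 1:
346^1 ≡ 346 (mod 493)
346^2 ≡ 410 (mod 493)
346^4 ≡ 480 (mod 493)
346^7 ≡ 133 (mod 493)
346^8 ≡ 169 (mod 493)
346^14 ≡ 434 (mod 493)
346^16 ≡ 460 (mod 493)
346^28 ≡ 30 (mod 493)
346^32 ≡ 103 (mod 493)
346^56 ≡ 407 (mod 493)
346^64 ≡ 256 (mod 493)
346^112 ≡ 1 (mod 493) ✓
So ord_493(346) = 112.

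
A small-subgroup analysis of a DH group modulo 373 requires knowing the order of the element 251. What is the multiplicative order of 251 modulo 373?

The order of 251 must divide φ(373) = 373 − 1 = 372 = 2^2 · 3 · 31.
Divisors of 372: 1, 2, 3, 4, 6, 12, 31, 62, 93, 124, 186, 372.
Check 251^d mod 373 for each divisor in increasing order:
251^1 ≡ 251 (mod 373)
251^2 ≡ 337 (mod 373)
251^3 ≡ 289 (mod 373)
251^4 ≡ 177 (mod 373)
251^6 ≡ 342 (mod 373)
251^12 ≡ 215 (mod 373)
251^31 ≡ 88 (mod 373)
251^62 ≡ 284 (mod 373)
251^93 ≡ 1 (mod 373) ✓
Hence ord(251) = 93.

93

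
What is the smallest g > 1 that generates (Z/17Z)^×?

φ(17) = 17 − 1 = 16 = 2^4.
g is a primitive root iff g^(16/q) ≢ 1 (mod 17) for each prime q ∈ {2}.
g = 2: 2^8 ≡ 1 — hits 1, so not a primitive root.
g = 3: 3^8 ≡ 16 — none is 1, so 3 is a primitive root.
Hence the least primitive root of 17 is 3.

3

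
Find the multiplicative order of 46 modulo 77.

30

Since 46 ∈ (Z/77Z)^×, its order divides φ(77) = φ(7·11) = (7−1)·(11−1) = 6·10 = 60 = 2^2 · 3 · 5.
Divisors of 60: 1, 2, 3, 4, 5, 6, 10, 12, 15, 20, 30, 60.
Compute 46^d (mod 77) for the divisors d until we hit 1:
46^1 ≡ 46 (mod 77)
46^2 ≡ 37 (mod 77)
46^3 ≡ 8 (mod 77)
46^4 ≡ 60 (mod 77)
46^5 ≡ 65 (mod 77)
46^6 ≡ 64 (mod 77)
46^10 ≡ 67 (mod 77)
46^12 ≡ 15 (mod 77)
46^15 ≡ 43 (mod 77)
46^20 ≡ 23 (mod 77)
46^30 ≡ 1 (mod 77) ✓
Therefore the multiplicative order of 46 modulo 77 is 30.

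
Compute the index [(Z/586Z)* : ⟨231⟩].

1

Since 231 ∈ (Z/586Z)^×, its order divides φ(586) = φ(2)·φ(293) = 1·292 = 292 = 2^2 · 73.
Divisors of 292: 1, 2, 4, 73, 146, 292.
Compute 231^d (mod 586) for the divisors d until we hit 1:
231^1 ≡ 231 (mod 586)
231^2 ≡ 35 (mod 586)
231^4 ≡ 53 (mod 586)
231^73 ≡ 431 (mod 586)
231^146 ≡ 585 (mod 586)
231^292 ≡ 1 (mod 586) ✓
So ord_586(231) = 292, hence |⟨231⟩| = 292.
Index = |(Z/586Z)^×| / |⟨231⟩| = 292 / 292 = 1.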